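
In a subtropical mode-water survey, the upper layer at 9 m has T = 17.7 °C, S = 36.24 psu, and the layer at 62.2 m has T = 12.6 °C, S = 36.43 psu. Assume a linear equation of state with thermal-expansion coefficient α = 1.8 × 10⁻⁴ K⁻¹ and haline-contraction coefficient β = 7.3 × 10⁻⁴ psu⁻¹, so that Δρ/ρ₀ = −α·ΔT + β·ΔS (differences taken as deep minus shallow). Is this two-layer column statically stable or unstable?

ΔT = 12.6 − 17.7 = -5.1 K and ΔS = 36.43 − 36.24 = +0.19 psu (deep − shallow).
−αΔT = 9.18 × 10⁻⁴; βΔS = 1.387 × 10⁻⁴; sum Δρ/ρ₀ = 1.0567 × 10⁻³.
Δρ/ρ₀ > 0, so Δρ > 0: deeper water is denser → statically stable.

stable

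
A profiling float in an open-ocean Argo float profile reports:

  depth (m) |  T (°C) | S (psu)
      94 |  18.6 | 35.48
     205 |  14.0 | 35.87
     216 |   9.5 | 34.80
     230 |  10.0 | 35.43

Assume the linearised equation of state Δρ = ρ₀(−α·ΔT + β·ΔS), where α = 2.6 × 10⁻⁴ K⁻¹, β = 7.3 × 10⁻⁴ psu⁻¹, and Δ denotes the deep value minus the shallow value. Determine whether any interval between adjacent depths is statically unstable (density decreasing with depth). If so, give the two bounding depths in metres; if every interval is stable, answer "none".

none

Evaluate Δρ/ρ₀ = −αΔT + βΔS across each adjacent pair:
  94–205 m: −αΔT+βΔS = −(2.6 × 10⁻⁴)(-4.6)+(7.3 × 10⁻⁴)(+0.39) = 1.5 × 10⁻³ → stable
  205–216 m: −αΔT+βΔS = −(2.6 × 10⁻⁴)(-4.5)+(7.3 × 10⁻⁴)(-1.07) = 3.9 × 10⁻⁴ → stable
  216–230 m: −αΔT+βΔS = −(2.6 × 10⁻⁴)(+0.5)+(7.3 × 10⁻⁴)(+0.63) = 3.3 × 10⁻⁴ → stable
Every interval has Δρ > 0: the column is stably stratified throughout.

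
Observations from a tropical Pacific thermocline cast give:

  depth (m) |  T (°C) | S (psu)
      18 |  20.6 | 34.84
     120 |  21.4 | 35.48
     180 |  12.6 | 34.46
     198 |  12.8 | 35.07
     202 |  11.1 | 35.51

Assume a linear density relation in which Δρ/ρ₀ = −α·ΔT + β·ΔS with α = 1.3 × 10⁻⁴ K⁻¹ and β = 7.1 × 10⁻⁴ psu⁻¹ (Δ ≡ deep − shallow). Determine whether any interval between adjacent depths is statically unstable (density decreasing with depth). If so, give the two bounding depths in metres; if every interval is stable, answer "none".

Evaluate Δρ/ρ₀ = −αΔT + βΔS across each adjacent pair:
  18–120 m: −αΔT+βΔS = −(1.3 × 10⁻⁴)(+0.8)+(7.1 × 10⁻⁴)(+0.64) = 3.5 × 10⁻⁴ → stable
  120–180 m: −αΔT+βΔS = −(1.3 × 10⁻⁴)(-8.8)+(7.1 × 10⁻⁴)(-1.02) = 4.2 × 10⁻⁴ → stable
  180–198 m: −αΔT+βΔS = −(1.3 × 10⁻⁴)(+0.2)+(7.1 × 10⁻⁴)(+0.61) = 4.1 × 10⁻⁴ → stable
  198–202 m: −αΔT+βΔS = −(1.3 × 10⁻⁴)(-1.7)+(7.1 × 10⁻⁴)(+0.44) = 5.3 × 10⁻⁴ → stable
Every interval has Δρ > 0: the column is stably stratified throughout.

none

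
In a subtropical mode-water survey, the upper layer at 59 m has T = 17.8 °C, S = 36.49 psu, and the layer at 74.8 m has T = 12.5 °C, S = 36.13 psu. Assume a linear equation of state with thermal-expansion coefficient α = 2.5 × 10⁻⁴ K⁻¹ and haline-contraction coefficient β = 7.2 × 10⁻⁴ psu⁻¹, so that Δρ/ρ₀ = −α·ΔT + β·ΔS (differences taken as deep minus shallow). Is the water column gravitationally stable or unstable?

stable

ΔT = 12.5 − 17.8 = -5.3 K and ΔS = 36.13 − 36.49 = -0.36 psu (deep − shallow).
−αΔT = 1.325 × 10⁻³; βΔS = -2.592 × 10⁻⁴; sum Δρ/ρ₀ = 1.0658 × 10⁻³.
Δρ/ρ₀ > 0, so Δρ > 0: deeper water is denser → statically stable.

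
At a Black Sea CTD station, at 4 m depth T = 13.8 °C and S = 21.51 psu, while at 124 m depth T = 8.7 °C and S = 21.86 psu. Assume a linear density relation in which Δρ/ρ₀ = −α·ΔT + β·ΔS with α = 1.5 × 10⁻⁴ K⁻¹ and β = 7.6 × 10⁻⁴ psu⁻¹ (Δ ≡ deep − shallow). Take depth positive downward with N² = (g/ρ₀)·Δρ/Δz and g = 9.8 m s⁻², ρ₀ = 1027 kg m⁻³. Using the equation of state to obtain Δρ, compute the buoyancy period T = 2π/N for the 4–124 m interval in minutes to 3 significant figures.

11.4 min

ΔT = -5.1 K, ΔS = +0.35 psu (deep − shallow).
Δρ/ρ₀ = −αΔT + βΔS = 7.65 × 10⁻⁴ + 2.66 × 10⁻⁴ = 1.031 × 10⁻³, so Δρ ≈ 1.059 kg m⁻³.
N² = (g/ρ₀)·Δρ/Δz = g·(Δρ/ρ₀)/Δz = 9.8 × 1.031 × 10⁻³ / 120 = 8.4198 × 10⁻⁵ s⁻².
N = √(8.4198 × 10⁻⁵) = 9.1759 × 10⁻³ rad s⁻¹ → T = 2π/N = 684.75 s = 11.412 min ≈ 11.4 min.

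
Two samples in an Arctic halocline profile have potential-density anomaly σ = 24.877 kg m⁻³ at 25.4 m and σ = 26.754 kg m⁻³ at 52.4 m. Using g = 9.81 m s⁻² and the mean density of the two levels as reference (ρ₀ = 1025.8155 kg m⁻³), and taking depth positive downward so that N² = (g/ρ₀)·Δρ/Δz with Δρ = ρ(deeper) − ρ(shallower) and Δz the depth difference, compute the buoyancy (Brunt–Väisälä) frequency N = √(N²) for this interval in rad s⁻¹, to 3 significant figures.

Δρ = 1026.754 − 1024.877 = 1.877 kg m⁻³ over Δz = 52.4 − 25.4 = 27 m.
N² = (9.81/1025.8155) × (1.877/27) = 6.6481 × 10⁻⁴ s⁻².
N = √(6.6481 × 10⁻⁴) = 0.025784 rad s⁻¹ ≈ 0.0258 rad s⁻¹.

0.0258 rad s⁻¹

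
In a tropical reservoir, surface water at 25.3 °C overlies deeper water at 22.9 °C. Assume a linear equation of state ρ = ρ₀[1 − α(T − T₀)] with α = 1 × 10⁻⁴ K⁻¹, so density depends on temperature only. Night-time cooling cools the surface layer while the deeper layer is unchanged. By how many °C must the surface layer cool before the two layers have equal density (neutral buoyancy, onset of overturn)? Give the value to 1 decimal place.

With temperature the only control, equal density requires T_surf′ = T_deep.
T_surf′ = 22.9 °C.
Cooling required: 25.3 − 22.9 = 2.4 °C.

2.4 °C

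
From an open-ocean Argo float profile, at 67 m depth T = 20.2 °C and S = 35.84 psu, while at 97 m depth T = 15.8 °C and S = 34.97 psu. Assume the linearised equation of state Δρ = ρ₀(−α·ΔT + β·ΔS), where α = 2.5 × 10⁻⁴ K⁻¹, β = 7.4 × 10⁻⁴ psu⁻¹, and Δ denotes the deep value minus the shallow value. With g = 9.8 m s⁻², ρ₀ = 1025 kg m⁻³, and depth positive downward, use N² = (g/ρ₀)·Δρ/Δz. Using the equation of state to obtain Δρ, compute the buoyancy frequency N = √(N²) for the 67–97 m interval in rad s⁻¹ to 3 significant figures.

0.0122 rad s⁻¹

ΔT = -4.4 K, ΔS = -0.87 psu (deep − shallow).
Δρ/ρ₀ = −αΔT + βΔS = 1.10 × 10⁻³ − 6.438 × 10⁻⁴ = 4.562 × 10⁻⁴, so Δρ ≈ 0.4676 kg m⁻³.
N² = (g/ρ₀)·Δρ/Δz = g·(Δρ/ρ₀)/Δz = 9.8 × 4.562 × 10⁻⁴ / 30 = 1.4903 × 10⁻⁴ s⁻².
N = √(1.4903 × 10⁻⁴) = 0.012208 rad s⁻¹ ≈ 0.0122 rad s⁻¹.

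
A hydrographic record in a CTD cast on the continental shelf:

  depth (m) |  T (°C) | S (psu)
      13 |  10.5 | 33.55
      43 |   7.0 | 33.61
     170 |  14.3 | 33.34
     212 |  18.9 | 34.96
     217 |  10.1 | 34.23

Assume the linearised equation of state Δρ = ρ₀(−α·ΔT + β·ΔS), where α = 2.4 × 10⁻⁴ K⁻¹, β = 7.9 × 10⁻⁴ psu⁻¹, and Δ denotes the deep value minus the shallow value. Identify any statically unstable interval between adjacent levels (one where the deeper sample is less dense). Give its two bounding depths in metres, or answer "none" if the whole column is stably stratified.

43–170 m

Evaluate Δρ/ρ₀ = −αΔT + βΔS across each adjacent pair:
  13–43 m: −αΔT+βΔS = −(2.4 × 10⁻⁴)(-3.5)+(7.9 × 10⁻⁴)(+0.06) = 8.9 × 10⁻⁴ → stable
  43–170 m: −αΔT+βΔS = −(2.4 × 10⁻⁴)(+7.3)+(7.9 × 10⁻⁴)(-0.27) = -2.0 × 10⁻³ → UNSTABLE
  170–212 m: −αΔT+βΔS = −(2.4 × 10⁻⁴)(+4.6)+(7.9 × 10⁻⁴)(+1.62) = 1.8 × 10⁻⁴ → stable
  212–217 m: −αΔT+βΔS = −(2.4 × 10⁻⁴)(-8.8)+(7.9 × 10⁻⁴)(-0.73) = 1.5 × 10⁻³ → stable
The 43–170 m interval has Δρ < 0: lighter water underlies denser water.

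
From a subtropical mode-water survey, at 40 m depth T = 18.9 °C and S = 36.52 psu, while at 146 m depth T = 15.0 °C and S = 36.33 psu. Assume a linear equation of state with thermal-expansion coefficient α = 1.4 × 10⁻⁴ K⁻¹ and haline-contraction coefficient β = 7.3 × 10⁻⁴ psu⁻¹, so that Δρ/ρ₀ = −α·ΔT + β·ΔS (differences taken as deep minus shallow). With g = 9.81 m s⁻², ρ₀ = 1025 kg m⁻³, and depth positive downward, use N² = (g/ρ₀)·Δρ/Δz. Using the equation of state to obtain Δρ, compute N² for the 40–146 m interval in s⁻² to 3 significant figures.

ΔT = -3.9 K, ΔS = -0.19 psu (deep − shallow).
Δρ/ρ₀ = −αΔT + βΔS = 5.46 × 10⁻⁴ − 1.387 × 10⁻⁴ = 4.073 × 10⁻⁴, so Δρ ≈ 0.4175 kg m⁻³.
N² = (g/ρ₀)·Δρ/Δz = g·(Δρ/ρ₀)/Δz = 9.81 × 4.073 × 10⁻⁴ / 106 = 3.7694 × 10⁻⁵ s⁻² ≈ 3.77 × 10⁻⁵ s⁻².

3.77 × 10⁻⁵ s⁻²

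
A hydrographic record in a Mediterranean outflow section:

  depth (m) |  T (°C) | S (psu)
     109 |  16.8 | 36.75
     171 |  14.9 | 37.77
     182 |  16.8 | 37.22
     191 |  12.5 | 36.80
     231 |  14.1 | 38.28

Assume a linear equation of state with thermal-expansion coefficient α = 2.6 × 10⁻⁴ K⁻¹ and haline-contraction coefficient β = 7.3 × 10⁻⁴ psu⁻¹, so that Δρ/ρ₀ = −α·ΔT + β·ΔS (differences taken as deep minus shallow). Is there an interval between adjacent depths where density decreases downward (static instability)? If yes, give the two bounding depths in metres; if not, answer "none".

Evaluate Δρ/ρ₀ = −αΔT + βΔS across each adjacent pair:
  109–171 m: −αΔT+βΔS = −(2.6 × 10⁻⁴)(-1.9)+(7.3 × 10⁻⁴)(+1.02) = 1.2 × 10⁻³ → stable
  171–182 m: −αΔT+βΔS = −(2.6 × 10⁻⁴)(+1.9)+(7.3 × 10⁻⁴)(-0.55) = -9.0 × 10⁻⁴ → UNSTABLE
  182–191 m: −αΔT+βΔS = −(2.6 × 10⁻⁴)(-4.3)+(7.3 × 10⁻⁴)(-0.42) = 8.1 × 10⁻⁴ → stable
  191–231 m: −αΔT+βΔS = −(2.6 × 10⁻⁴)(+1.6)+(7.3 × 10⁻⁴)(+1.48) = 6.6 × 10⁻⁴ → stable
The 171–182 m interval has Δρ < 0: lighter water underlies denser water.

171–182 m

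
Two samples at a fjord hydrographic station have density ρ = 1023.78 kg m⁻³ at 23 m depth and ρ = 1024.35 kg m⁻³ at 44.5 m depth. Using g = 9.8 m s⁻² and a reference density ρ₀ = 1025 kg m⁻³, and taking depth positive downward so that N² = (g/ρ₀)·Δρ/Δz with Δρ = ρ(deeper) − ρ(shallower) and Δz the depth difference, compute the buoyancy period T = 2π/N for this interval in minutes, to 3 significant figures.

Δρ = 1024.35 − 1023.78 = 0.57 kg m⁻³ over Δz = 44.5 − 23 = 21.5 m.
N² = (9.8/1025) × (0.57/21.5) = 2.5348 × 10⁻⁴ s⁻².
N = √(2.5348 × 10⁻⁴) = 0.015921 rad s⁻¹, so T = 2π/N = 394.65 s = 6.5775 min ≈ 6.58 min.

6.58 min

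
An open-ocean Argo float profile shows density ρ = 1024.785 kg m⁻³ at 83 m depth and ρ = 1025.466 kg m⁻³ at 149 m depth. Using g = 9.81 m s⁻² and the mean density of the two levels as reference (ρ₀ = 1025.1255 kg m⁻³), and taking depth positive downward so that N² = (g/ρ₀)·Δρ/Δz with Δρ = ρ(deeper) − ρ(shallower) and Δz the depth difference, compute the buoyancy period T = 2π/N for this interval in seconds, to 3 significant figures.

Δρ = 1025.466 − 1024.785 = 0.681 kg m⁻³ over Δz = 149 − 83 = 66 m.
N² = (9.81/1025.1255) × (0.681/66) = 9.8740 × 10⁻⁵ s⁻².
N = √(9.8740 × 10⁻⁵) = 9.9368 × 10⁻³ rad s⁻¹, so T = 2π/N = 632.31 s ≈ 632 s.
N² > 0, so the interval is statically stable.

632 s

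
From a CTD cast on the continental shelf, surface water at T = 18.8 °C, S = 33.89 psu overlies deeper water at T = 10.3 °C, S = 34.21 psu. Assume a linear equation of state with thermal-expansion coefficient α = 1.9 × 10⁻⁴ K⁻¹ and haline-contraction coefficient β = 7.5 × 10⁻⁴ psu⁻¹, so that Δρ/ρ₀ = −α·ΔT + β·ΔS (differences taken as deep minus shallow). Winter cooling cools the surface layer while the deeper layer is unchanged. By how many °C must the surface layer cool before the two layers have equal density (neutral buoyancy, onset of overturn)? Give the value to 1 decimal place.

Neutral buoyancy requires Δρ = 0, i.e. −α(T_deep − T_surf′) + β(S_deep − S_surf) = 0.
T_surf′ = T_deep − (β/α)·ΔS = 10.3 − (7.5 × 10⁻⁴/1.9 × 10⁻⁴)·(+0.32) = 9.037 °C.
Cooling required: 18.8 − (9.037) = 9.763 °C.

9.8 °C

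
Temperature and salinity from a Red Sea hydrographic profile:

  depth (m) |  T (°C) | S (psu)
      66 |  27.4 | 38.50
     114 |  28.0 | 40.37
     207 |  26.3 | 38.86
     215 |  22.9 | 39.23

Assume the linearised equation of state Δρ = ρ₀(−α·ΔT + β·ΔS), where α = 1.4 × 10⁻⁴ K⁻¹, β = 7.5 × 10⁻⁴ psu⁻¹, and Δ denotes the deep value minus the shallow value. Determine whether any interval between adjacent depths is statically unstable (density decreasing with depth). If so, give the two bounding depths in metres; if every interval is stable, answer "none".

Evaluate Δρ/ρ₀ = −αΔT + βΔS across each adjacent pair:
  66–114 m: −αΔT+βΔS = −(1.4 × 10⁻⁴)(+0.6)+(7.5 × 10⁻⁴)(+1.87) = 1.3 × 10⁻³ → stable
  114–207 m: −αΔT+βΔS = −(1.4 × 10⁻⁴)(-1.7)+(7.5 × 10⁻⁴)(-1.51) = -8.9 × 10⁻⁴ → UNSTABLE
  207–215 m: −αΔT+βΔS = −(1.4 × 10⁻⁴)(-3.4)+(7.5 × 10⁻⁴)(+0.37) = 7.5 × 10⁻⁴ → stable
The 114–207 m interval has Δρ < 0: lighter water underlies denser water.

114–207 m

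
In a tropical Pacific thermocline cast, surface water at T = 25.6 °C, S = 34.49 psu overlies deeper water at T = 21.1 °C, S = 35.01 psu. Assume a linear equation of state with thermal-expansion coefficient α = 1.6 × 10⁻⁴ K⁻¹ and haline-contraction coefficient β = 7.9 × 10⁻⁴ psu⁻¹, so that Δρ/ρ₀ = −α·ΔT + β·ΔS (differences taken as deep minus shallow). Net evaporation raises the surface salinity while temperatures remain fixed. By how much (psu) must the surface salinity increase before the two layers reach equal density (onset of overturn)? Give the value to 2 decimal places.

Neutral buoyancy requires −α(T_deep − T_surf) + β(S_deep − S_surf′) = 0.
S_surf′ = S_deep − (α/β)·ΔT = 35.01 − (1.6 × 10⁻⁴/7.9 × 10⁻⁴)·(-4.5) = 35.9214 psu.
Increase required: 35.9214 − 34.49 = 1.4314 psu.

1.43 psu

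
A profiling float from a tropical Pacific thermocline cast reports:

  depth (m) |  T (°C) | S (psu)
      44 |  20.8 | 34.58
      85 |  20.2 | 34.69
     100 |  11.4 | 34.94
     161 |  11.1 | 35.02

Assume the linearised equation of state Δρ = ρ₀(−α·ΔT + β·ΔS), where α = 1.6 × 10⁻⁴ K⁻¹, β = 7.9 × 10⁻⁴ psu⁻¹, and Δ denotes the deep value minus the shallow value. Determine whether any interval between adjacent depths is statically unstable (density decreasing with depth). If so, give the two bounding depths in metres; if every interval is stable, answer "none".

none

Evaluate Δρ/ρ₀ = −αΔT + βΔS across each adjacent pair:
  44–85 m: −αΔT+βΔS = −(1.6 × 10⁻⁴)(-0.6)+(7.9 × 10⁻⁴)(+0.11) = 1.8 × 10⁻⁴ → stable
  85–100 m: −αΔT+βΔS = −(1.6 × 10⁻⁴)(-8.8)+(7.9 × 10⁻⁴)(+0.25) = 1.6 × 10⁻³ → stable
  100–161 m: −αΔT+βΔS = −(1.6 × 10⁻⁴)(-0.3)+(7.9 × 10⁻⁴)(+0.08) = 1.1 × 10⁻⁴ → stable
Every interval has Δρ > 0: the column is stably stratified throughout.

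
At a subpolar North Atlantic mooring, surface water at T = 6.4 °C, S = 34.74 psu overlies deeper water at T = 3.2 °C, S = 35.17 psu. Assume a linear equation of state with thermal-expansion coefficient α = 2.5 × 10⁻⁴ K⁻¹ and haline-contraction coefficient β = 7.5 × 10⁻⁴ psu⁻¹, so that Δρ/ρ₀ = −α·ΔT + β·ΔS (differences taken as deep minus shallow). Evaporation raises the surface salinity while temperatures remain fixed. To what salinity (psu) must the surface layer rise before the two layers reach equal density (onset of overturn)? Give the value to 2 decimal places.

36.24 psu

Neutral buoyancy requires −α(T_deep − T_surf) + β(S_deep − S_surf′) = 0.
S_surf′ = S_deep − (α/β)·ΔT = 35.17 − (2.5 × 10⁻⁴/7.5 × 10⁻⁴)·(-3.2) = 36.2367 psu.
Increase required: 36.2367 − 34.74 = 1.4967 psu.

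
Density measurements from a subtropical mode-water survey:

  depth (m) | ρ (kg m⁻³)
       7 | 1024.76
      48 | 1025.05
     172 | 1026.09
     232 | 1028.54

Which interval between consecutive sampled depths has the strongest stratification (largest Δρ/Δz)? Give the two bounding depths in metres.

172–232 m

Compute the density gradient over each adjacent pair:
  7–48 m: Δρ/Δz = 0.29/41 = 7.1 × 10⁻³ kg m⁻⁴
  48–172 m: Δρ/Δz = 1.04/124 = 8.4 × 10⁻³ kg m⁻⁴
  172–232 m: Δρ/Δz = 2.45/60 = 0.041 kg m⁻⁴
The largest gradient is in the 172–232 m interval — the pycnocline.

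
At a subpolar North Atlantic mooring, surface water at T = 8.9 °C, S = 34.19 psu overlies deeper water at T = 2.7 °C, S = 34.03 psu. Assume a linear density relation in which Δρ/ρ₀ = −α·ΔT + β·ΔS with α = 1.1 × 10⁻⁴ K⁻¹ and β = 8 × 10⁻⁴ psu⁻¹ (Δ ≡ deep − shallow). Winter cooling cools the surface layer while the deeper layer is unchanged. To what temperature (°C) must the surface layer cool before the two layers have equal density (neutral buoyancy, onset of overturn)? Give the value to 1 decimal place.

Neutral buoyancy requires Δρ = 0, i.e. −α(T_deep − T_surf′) + β(S_deep − S_surf) = 0.
T_surf′ = T_deep − (β/α)·ΔS = 2.7 − (8 × 10⁻⁴/1.1 × 10⁻⁴)·(-0.16) = 3.864 °C.
Cooling required: 8.9 − (3.864) = 5.036 °C.

3.9 °C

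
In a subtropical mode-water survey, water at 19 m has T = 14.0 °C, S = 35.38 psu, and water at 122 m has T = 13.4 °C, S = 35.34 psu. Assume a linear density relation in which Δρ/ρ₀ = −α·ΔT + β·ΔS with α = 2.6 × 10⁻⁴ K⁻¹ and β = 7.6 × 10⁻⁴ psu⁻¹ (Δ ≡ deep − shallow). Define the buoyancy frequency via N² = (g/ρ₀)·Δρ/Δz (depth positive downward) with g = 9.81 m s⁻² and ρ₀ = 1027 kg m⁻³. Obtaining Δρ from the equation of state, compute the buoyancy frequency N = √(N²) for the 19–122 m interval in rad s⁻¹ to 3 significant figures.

3.46 × 10⁻³ rad s⁻¹

ΔT = -0.6 K, ΔS = -0.04 psu (deep − shallow).
Δρ/ρ₀ = −αΔT + βΔS = 1.56 × 10⁻⁴ − 3.04 × 10⁻⁵ = 1.256 × 10⁻⁴, so Δρ ≈ 0.1290 kg m⁻³.
N² = (g/ρ₀)·Δρ/Δz = g·(Δρ/ρ₀)/Δz = 9.81 × 1.256 × 10⁻⁴ / 103 = 1.1962 × 10⁻⁵ s⁻².
N = √(1.1962 × 10⁻⁵) = 3.4586 × 10⁻³ rad s⁻¹ ≈ 3.46 × 10⁻³ rad s⁻¹.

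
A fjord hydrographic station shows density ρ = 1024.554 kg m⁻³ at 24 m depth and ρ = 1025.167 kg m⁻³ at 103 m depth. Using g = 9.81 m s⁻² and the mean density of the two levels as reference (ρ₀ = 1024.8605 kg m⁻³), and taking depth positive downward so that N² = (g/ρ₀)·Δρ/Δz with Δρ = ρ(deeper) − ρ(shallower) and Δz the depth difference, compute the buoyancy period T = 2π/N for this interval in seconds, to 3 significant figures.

Δρ = 1025.167 − 1024.554 = 0.613 kg m⁻³ over Δz = 103 − 24 = 79 m.
N² = (9.81/1024.8605) × (0.613/79) = 7.4274 × 10⁻⁵ s⁻².
N = √(7.4274 × 10⁻⁵) = 8.6182 × 10⁻³ rad s⁻¹, so T = 2π/N = 729.06 s ≈ 729 s.

729 s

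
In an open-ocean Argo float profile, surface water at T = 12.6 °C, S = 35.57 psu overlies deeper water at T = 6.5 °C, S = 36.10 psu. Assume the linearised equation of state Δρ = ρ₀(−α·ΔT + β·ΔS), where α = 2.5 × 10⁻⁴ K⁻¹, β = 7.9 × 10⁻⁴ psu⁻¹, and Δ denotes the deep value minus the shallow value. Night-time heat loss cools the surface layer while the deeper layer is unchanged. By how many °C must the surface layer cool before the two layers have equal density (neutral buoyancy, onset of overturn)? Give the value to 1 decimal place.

Neutral buoyancy requires Δρ = 0, i.e. −α(T_deep − T_surf′) + β(S_deep − S_surf) = 0.
T_surf′ = T_deep − (β/α)·ΔS = 6.5 − (7.9 × 10⁻⁴/2.5 × 10⁻⁴)·(+0.53) = 4.825 °C.
Cooling required: 12.6 − (4.825) = 7.775 °C.

7.8 °C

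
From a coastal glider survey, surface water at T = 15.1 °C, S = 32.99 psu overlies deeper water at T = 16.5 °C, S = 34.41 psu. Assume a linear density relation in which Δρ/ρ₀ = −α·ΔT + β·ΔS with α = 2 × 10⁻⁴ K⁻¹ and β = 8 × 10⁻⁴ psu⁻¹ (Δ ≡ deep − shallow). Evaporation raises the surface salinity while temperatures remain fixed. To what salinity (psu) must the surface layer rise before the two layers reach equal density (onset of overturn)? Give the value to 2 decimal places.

34.06 psu

Neutral buoyancy requires −α(T_deep − T_surf) + β(S_deep − S_surf′) = 0.
S_surf′ = S_deep − (α/β)·ΔT = 34.41 − (2 × 10⁻⁴/8 × 10⁻⁴)·(+1.4) = 34.0600 psu.
Increase required: 34.0600 − 32.99 = 1.0700 psu.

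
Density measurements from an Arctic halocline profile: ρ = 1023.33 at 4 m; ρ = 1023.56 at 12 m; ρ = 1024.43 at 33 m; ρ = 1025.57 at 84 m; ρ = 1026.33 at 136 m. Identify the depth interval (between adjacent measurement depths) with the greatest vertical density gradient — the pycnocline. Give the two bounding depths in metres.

Compute the density gradient over each adjacent pair:
  4–12 m: Δρ/Δz = 0.23/8 = 0.029 kg m⁻⁴
  12–33 m: Δρ/Δz = 0.87/21 = 0.041 kg m⁻⁴
  33–84 m: Δρ/Δz = 1.14/51 = 0.022 kg m⁻⁴
  84–136 m: Δρ/Δz = 0.76/52 = 0.015 kg m⁻⁴
The largest gradient is in the 12–33 m interval — the pycnocline.

12–33 m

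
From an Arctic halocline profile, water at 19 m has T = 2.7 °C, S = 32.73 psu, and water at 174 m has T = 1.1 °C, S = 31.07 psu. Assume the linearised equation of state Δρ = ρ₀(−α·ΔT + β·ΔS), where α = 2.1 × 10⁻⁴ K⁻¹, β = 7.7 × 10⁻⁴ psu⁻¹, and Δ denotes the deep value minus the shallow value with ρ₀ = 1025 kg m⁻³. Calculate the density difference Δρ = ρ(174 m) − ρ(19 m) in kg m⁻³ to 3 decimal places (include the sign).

-0.966 kg m⁻³

ΔT = -1.6 K, ΔS = -1.66 psu (deep − shallow).
Δρ/ρ₀ = −(2.1 × 10⁻⁴)(-1.6) + (7.7 × 10⁻⁴)(-1.66) = -9.422 × 10⁻⁴.
Δρ = 1025 × (-9.422 × 10⁻⁴) = -0.966 kg m⁻³.
Negative Δρ: lighter below, statically unstable.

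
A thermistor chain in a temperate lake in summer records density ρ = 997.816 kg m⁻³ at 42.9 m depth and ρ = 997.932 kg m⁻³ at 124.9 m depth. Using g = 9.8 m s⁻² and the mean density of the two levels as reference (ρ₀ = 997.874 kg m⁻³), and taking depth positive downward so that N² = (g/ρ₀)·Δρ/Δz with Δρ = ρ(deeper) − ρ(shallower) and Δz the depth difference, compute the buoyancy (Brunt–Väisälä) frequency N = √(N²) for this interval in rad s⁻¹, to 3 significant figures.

Δρ = 997.932 − 997.816 = 0.116 kg m⁻³ over Δz = 124.9 − 42.9 = 82 m.
N² = (9.8/997.874) × (0.116/82) = 1.3893 × 10⁻⁵ s⁻².
N = √(1.3893 × 10⁻⁵) = 3.7273 × 10⁻³ rad s⁻¹ ≈ 3.73 × 10⁻³ rad s⁻¹.

3.73 × 10⁻³ rad s⁻¹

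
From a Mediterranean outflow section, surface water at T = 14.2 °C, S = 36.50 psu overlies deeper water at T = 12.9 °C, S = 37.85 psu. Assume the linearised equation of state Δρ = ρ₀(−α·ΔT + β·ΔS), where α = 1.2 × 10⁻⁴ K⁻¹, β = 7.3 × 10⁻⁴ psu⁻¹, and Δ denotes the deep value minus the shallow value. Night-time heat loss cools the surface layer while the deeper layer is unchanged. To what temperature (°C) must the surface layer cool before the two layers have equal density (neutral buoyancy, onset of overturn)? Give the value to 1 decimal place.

4.7 °C

Neutral buoyancy requires Δρ = 0, i.e. −α(T_deep − T_surf′) + β(S_deep − S_surf) = 0.
T_surf′ = T_deep − (β/α)·ΔS = 12.9 − (7.3 × 10⁻⁴/1.2 × 10⁻⁴)·(+1.35) = 4.688 °C.
Cooling required: 14.2 − (4.688) = 9.512 °C.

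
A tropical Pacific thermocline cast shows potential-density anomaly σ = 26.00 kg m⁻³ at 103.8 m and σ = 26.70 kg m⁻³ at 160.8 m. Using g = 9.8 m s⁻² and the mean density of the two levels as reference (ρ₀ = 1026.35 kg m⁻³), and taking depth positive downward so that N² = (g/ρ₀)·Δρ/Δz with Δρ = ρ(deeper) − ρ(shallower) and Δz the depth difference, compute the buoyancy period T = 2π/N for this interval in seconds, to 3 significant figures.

Δρ = 1026.70 − 1026.00 = 0.70 kg m⁻³ over Δz = 160.8 − 103.8 = 57 m.
N² = (9.8/1026.35) × (0.70/57) = 1.1726 × 10⁻⁴ s⁻².
N = √(1.1726 × 10⁻⁴) = 0.010829 rad s⁻¹, so T = 2π/N = 580.22 s ≈ 580 s.

580 s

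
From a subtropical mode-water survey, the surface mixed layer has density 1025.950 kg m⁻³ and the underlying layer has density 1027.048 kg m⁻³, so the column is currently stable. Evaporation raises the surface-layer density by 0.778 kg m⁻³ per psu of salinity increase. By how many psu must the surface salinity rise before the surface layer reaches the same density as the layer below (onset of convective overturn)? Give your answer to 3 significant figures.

Density deficit of the surface layer: 1027.048 − 1025.950 = 1.098 kg m⁻³.
Required change = 1.098 / 0.778 = 1.41 psu.

1.41 psu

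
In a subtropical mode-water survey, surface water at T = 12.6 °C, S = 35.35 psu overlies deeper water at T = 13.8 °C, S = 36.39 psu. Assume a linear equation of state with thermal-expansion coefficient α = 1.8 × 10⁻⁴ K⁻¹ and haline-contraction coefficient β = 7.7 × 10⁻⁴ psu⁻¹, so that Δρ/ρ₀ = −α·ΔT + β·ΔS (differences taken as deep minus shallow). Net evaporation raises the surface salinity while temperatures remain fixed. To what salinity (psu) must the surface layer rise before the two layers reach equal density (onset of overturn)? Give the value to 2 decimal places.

36.11 psu

Neutral buoyancy requires −α(T_deep − T_surf) + β(S_deep − S_surf′) = 0.
S_surf′ = S_deep − (α/β)·ΔT = 36.39 − (1.8 × 10⁻⁴/7.7 × 10⁻⁴)·(+1.2) = 36.1095 psu.
Increase required: 36.1095 − 35.35 = 0.7595 psu.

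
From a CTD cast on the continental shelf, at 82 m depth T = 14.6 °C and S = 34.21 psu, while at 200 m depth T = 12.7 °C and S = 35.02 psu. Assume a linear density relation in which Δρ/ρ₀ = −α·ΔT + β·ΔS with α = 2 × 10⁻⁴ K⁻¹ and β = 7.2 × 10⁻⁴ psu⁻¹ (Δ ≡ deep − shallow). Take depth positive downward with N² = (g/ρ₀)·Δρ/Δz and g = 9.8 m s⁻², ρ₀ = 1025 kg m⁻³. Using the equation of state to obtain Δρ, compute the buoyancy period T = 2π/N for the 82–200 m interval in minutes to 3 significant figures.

ΔT = -1.9 K, ΔS = +0.81 psu (deep − shallow).
Δρ/ρ₀ = −αΔT + βΔS = 3.80 × 10⁻⁴ + 5.832 × 10⁻⁴ = 9.632 × 10⁻⁴, so Δρ ≈ 0.9873 kg m⁻³.
N² = (g/ρ₀)·Δρ/Δz = g·(Δρ/ρ₀)/Δz = 9.8 × 9.632 × 10⁻⁴ / 118 = 7.9995 × 10⁻⁵ s⁻².
N = √(7.9995 × 10⁻⁵) = 8.9440 × 10⁻³ rad s⁻¹ → T = 2π/N = 702.50 s = 11.708 min ≈ 11.7 min.

11.7 min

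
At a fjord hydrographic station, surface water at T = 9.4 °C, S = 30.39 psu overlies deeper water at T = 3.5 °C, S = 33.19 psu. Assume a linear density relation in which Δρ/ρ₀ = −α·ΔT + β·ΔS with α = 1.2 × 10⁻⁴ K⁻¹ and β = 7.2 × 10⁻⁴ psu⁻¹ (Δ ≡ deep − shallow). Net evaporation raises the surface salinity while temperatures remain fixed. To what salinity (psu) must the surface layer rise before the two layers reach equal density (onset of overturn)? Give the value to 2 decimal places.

Neutral buoyancy requires −α(T_deep − T_surf) + β(S_deep − S_surf′) = 0.
S_surf′ = S_deep − (α/β)·ΔT = 33.19 − (1.2 × 10⁻⁴/7.2 × 10⁻⁴)·(-5.9) = 34.1733 psu.
Increase required: 34.1733 − 30.39 = 3.7833 psu.

34.17 psu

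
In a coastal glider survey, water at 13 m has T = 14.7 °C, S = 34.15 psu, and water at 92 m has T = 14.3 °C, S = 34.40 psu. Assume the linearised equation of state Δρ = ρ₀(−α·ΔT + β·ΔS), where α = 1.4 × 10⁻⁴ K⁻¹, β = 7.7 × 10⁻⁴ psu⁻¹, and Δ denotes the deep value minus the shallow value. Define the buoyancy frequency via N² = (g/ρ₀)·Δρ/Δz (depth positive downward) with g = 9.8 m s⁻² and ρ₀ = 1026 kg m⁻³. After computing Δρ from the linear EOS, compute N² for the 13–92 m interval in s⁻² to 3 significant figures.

ΔT = -0.4 K, ΔS = +0.25 psu (deep − shallow).
Δρ/ρ₀ = −αΔT + βΔS = 5.60 × 10⁻⁵ + 1.925 × 10⁻⁴ = 2.485 × 10⁻⁴, so Δρ ≈ 0.2550 kg m⁻³.
N² = (g/ρ₀)·Δρ/Δz = g·(Δρ/ρ₀)/Δz = 9.8 × 2.485 × 10⁻⁴ / 79 = 3.0827 × 10⁻⁵ s⁻² ≈ 3.08 × 10⁻⁵ s⁻².

3.08 × 10⁻⁵ s⁻²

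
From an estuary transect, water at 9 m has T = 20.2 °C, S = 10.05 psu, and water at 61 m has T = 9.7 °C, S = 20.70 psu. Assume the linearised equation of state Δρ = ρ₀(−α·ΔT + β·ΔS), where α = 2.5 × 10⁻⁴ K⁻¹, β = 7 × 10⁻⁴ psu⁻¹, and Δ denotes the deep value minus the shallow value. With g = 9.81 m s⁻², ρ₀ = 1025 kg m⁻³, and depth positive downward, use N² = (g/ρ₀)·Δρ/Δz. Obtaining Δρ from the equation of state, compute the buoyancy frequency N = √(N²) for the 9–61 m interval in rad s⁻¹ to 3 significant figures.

ΔT = -10.5 K, ΔS = +10.65 psu (deep − shallow).
Δρ/ρ₀ = −αΔT + βΔS = 2.625 × 10⁻³ + 7.455 × 10⁻³ = 0.01008, so Δρ ≈ 10.33 kg m⁻³.
N² = (g/ρ₀)·Δρ/Δz = g·(Δρ/ρ₀)/Δz = 9.81 × 0.01008 / 52 = 1.9016 × 10⁻³ s⁻².
N = √(1.9016 × 10⁻³) = 0.043607 rad s⁻¹ ≈ 0.0436 rad s⁻¹.

0.0436 rad s⁻¹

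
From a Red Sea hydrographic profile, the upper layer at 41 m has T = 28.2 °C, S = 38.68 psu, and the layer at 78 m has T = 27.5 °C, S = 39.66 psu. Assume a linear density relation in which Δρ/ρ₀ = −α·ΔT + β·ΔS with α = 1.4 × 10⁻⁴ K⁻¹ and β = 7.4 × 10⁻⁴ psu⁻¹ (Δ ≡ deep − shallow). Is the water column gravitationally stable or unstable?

stable

ΔT = 27.5 − 28.2 = -0.7 K and ΔS = 39.66 − 38.68 = +0.98 psu (deep − shallow).
−αΔT = 9.80 × 10⁻⁵; βΔS = 7.252 × 10⁻⁴; sum Δρ/ρ₀ = 8.232 × 10⁻⁴.
Δρ/ρ₀ > 0, so Δρ > 0: deeper water is denser → statically stable.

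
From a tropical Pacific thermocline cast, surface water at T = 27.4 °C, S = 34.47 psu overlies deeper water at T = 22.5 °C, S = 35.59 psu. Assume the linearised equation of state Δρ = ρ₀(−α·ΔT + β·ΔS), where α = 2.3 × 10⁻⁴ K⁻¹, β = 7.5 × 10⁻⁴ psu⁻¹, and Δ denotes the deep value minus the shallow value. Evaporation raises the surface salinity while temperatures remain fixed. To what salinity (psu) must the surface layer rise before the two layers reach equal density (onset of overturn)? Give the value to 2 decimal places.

37.09 psu

Neutral buoyancy requires −α(T_deep − T_surf) + β(S_deep − S_surf′) = 0.
S_surf′ = S_deep − (α/β)·ΔT = 35.59 − (2.3 × 10⁻⁴/7.5 × 10⁻⁴)·(-4.9) = 37.0927 psu.
Increase required: 37.0927 − 34.47 = 2.6227 psu.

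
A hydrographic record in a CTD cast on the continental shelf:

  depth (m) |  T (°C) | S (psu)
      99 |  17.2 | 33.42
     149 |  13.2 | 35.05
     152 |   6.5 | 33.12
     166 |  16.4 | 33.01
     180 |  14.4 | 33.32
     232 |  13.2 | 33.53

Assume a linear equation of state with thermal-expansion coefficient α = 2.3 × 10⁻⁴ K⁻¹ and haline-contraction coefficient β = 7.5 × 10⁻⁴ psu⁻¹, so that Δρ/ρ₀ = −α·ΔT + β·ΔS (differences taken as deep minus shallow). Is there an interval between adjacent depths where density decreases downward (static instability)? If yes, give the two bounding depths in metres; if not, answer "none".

152–166 m

Evaluate Δρ/ρ₀ = −αΔT + βΔS across each adjacent pair:
  99–149 m: −αΔT+βΔS = −(2.3 × 10⁻⁴)(-4.0)+(7.5 × 10⁻⁴)(+1.63) = 2.1 × 10⁻³ → stable
  149–152 m: −αΔT+βΔS = −(2.3 × 10⁻⁴)(-6.7)+(7.5 × 10⁻⁴)(-1.93) = 9.4 × 10⁻⁵ → stable
  152–166 m: −αΔT+βΔS = −(2.3 × 10⁻⁴)(+9.9)+(7.5 × 10⁻⁴)(-0.11) = -2.4 × 10⁻³ → UNSTABLE
  166–180 m: −αΔT+βΔS = −(2.3 × 10⁻⁴)(-2.0)+(7.5 × 10⁻⁴)(+0.31) = 6.9 × 10⁻⁴ → stable
  180–232 m: −αΔT+βΔS = −(2.3 × 10⁻⁴)(-1.2)+(7.5 × 10⁻⁴)(+0.21) = 4.3 × 10⁻⁴ → stable
The 152–166 m interval has Δρ < 0: lighter water underlies denser water.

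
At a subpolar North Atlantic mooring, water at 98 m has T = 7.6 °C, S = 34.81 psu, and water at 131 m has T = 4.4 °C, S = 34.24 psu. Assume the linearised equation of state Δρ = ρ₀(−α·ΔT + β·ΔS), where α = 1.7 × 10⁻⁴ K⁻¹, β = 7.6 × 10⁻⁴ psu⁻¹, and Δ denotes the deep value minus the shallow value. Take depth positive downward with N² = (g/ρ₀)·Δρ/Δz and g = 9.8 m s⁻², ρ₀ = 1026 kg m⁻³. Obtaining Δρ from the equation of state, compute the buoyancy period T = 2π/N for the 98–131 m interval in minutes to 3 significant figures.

18.3 min

ΔT = -3.2 K, ΔS = -0.57 psu (deep − shallow).
Δρ/ρ₀ = −αΔT + βΔS = 5.44 × 10⁻⁴ − 4.332 × 10⁻⁴ = 1.108 × 10⁻⁴, so Δρ ≈ 0.1137 kg m⁻³.
N² = (g/ρ₀)·Δρ/Δz = g·(Δρ/ρ₀)/Δz = 9.8 × 1.108 × 10⁻⁴ / 33 = 3.2904 × 10⁻⁵ s⁻².
N = √(3.2904 × 10⁻⁵) = 5.7362 × 10⁻³ rad s⁻¹ → T = 2π/N = 1.0954 × 10³ s = 18.257 min ≈ 18.3 min.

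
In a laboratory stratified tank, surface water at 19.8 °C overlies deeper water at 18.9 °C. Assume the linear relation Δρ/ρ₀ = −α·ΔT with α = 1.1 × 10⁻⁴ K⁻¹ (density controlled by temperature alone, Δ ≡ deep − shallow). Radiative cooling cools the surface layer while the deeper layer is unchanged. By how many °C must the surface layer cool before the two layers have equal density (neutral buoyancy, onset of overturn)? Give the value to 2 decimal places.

0.90 °C

With temperature the only control, equal density requires T_surf′ = T_deep.
T_surf′ = 18.9 °C.
Cooling required: 19.8 − 18.9 = 0.90 °C.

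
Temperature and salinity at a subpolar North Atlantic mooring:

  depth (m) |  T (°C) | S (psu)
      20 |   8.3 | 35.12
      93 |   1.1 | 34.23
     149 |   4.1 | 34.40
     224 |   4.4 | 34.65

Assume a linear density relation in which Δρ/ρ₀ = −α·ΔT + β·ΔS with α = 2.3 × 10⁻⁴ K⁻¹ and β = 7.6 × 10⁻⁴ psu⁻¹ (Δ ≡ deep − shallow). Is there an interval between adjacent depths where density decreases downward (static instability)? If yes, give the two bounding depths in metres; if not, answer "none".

93–149 m

Evaluate Δρ/ρ₀ = −αΔT + βΔS across each adjacent pair:
  20–93 m: −αΔT+βΔS = −(2.3 × 10⁻⁴)(-7.2)+(7.6 × 10⁻⁴)(-0.89) = 9.8 × 10⁻⁴ → stable
  93–149 m: −αΔT+βΔS = −(2.3 × 10⁻⁴)(+3.0)+(7.6 × 10⁻⁴)(+0.17) = -5.6 × 10⁻⁴ → UNSTABLE
  149–224 m: −αΔT+βΔS = −(2.3 × 10⁻⁴)(+0.3)+(7.6 × 10⁻⁴)(+0.25) = 1.2 × 10⁻⁴ → stable
The 93–149 m interval has Δρ < 0: lighter water underlies denser water.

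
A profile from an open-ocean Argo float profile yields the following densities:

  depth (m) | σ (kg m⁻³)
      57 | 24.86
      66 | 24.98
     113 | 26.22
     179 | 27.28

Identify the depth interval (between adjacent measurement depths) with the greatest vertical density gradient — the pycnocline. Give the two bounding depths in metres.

66–113 m

Compute the density gradient over each adjacent pair:
  57–66 m: Δρ/Δz = 0.12/9 = 0.013 kg m⁻⁴
  66–113 m: Δρ/Δz = 1.24/47 = 0.026 kg m⁻⁴
  113–179 m: Δρ/Δz = 1.06/66 = 0.016 kg m⁻⁴
The largest gradient is in the 66–113 m interval — the pycnocline.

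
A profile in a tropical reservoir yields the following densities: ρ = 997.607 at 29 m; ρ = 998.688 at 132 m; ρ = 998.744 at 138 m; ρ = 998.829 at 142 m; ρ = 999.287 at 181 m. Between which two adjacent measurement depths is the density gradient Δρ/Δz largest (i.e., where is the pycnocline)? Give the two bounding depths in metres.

138–142 m

Compute the density gradient over each adjacent pair:
  29–132 m: Δρ/Δz = 1.081/103 = 0.010 kg m⁻⁴
  132–138 m: Δρ/Δz = 0.056/6 = 9.3 × 10⁻³ kg m⁻⁴
  138–142 m: Δρ/Δz = 0.085/4 = 0.021 kg m⁻⁴
  142–181 m: Δρ/Δz = 0.458/39 = 0.012 kg m⁻⁴
The largest gradient is in the 138–142 m interval — the pycnocline.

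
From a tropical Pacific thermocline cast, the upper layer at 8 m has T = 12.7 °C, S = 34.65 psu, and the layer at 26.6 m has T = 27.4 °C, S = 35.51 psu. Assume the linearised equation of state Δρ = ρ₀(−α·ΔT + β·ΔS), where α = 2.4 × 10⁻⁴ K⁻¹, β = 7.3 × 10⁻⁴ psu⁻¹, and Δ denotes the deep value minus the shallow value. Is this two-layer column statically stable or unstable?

ΔT = 27.4 − 12.7 = +14.7 K and ΔS = 35.51 − 34.65 = +0.86 psu (deep − shallow).
−αΔT = -3.528 × 10⁻³; βΔS = 6.278 × 10⁻⁴; sum Δρ/ρ₀ = -2.9002 × 10⁻³.
Δρ/ρ₀ < 0, so Δρ < 0: deeper water is lighter → statically unstable; the column would overturn.

unstable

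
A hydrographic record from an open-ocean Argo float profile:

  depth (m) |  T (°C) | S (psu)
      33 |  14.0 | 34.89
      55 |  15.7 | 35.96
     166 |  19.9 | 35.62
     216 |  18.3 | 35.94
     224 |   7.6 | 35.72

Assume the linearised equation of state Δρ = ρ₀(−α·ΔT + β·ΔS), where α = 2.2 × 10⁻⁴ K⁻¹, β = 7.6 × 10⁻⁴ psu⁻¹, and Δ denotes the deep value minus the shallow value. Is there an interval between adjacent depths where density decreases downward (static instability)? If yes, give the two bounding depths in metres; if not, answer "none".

Evaluate Δρ/ρ₀ = −αΔT + βΔS across each adjacent pair:
  33–55 m: −αΔT+βΔS = −(2.2 × 10⁻⁴)(+1.7)+(7.6 × 10⁻⁴)(+1.07) = 4.4 × 10⁻⁴ → stable
  55–166 m: −αΔT+βΔS = −(2.2 × 10⁻⁴)(+4.2)+(7.6 × 10⁻⁴)(-0.34) = -1.2 × 10⁻³ → UNSTABLE
  166–216 m: −αΔT+βΔS = −(2.2 × 10⁻⁴)(-1.6)+(7.6 × 10⁻⁴)(+0.32) = 6.0 × 10⁻⁴ → stable
  216–224 m: −αΔT+βΔS = −(2.2 × 10⁻⁴)(-10.7)+(7.6 × 10⁻⁴)(-0.22) = 2.2 × 10⁻³ → stable
The 55–166 m interval has Δρ < 0: lighter water underlies denser water.

55–166 m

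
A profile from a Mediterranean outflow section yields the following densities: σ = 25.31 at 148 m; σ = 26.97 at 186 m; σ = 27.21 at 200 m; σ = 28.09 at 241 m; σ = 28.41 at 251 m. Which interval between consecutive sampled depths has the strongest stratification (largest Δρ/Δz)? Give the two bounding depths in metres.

148–186 m

Compute the density gradient over each adjacent pair:
  148–186 m: Δρ/Δz = 1.66/38 = 0.044 kg m⁻⁴
  186–200 m: Δρ/Δz = 0.24/14 = 0.017 kg m⁻⁴
  200–241 m: Δρ/Δz = 0.88/41 = 0.021 kg m⁻⁴
  241–251 m: Δρ/Δz = 0.32/10 = 0.032 kg m⁻⁴
The largest gradient is in the 148–186 m interval — the pycnocline.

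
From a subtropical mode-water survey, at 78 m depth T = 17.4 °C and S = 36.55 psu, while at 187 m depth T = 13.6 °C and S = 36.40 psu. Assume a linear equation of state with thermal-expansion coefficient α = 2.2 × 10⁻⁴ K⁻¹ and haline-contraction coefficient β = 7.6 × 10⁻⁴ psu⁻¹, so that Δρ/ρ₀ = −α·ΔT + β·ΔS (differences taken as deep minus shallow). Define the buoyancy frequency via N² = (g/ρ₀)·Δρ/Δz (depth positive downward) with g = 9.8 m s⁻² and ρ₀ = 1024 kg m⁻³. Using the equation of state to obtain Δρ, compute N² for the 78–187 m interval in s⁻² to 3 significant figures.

ΔT = -3.8 K, ΔS = -0.15 psu (deep − shallow).
Δρ/ρ₀ = −αΔT + βΔS = 8.36 × 10⁻⁴ − 1.14 × 10⁻⁴ = 7.22 × 10⁻⁴, so Δρ ≈ 0.7393 kg m⁻³.
N² = (g/ρ₀)·Δρ/Δz = g·(Δρ/ρ₀)/Δz = 9.8 × 7.22 × 10⁻⁴ / 109 = 6.4914 × 10⁻⁵ s⁻² ≈ 6.49 × 10⁻⁵ s⁻².

6.49 × 10⁻⁵ s⁻²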